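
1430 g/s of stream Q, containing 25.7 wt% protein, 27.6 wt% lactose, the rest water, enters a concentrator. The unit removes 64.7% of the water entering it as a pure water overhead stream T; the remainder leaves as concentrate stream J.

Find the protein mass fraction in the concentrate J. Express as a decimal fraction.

protein is not removed: 1430×0.257 = 367.51 g/s of protein enters J.
water entering = 1430×0.467 = 667.81 g/s; overhead removed = 0.647×667.81 = 432.07 g/s.
Concentrate = 1430 − 432.07 = 997.93 g/s.
Mass fraction = 367.51/997.93 = 0.368.

0.368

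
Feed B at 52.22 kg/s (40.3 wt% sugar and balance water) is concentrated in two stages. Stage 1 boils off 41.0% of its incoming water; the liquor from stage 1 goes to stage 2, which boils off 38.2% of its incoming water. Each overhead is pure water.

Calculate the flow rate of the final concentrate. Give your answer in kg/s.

32.41 kg/s

water in feed = 52.22×0.597 = 31.175 kg/s.
After stage 1: water left = (1−0.410)×31.175 = 18.393; stream total = 39.438 kg/s.
After stage 2: water left = (1−0.382)×18.393 = 11.367; final concentrate = 32.412 kg/s.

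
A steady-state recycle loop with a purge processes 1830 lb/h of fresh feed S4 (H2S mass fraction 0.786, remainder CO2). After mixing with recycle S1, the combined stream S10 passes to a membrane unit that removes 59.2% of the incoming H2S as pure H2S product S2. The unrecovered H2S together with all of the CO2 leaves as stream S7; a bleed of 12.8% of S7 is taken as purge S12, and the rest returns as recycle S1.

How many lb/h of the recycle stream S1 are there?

3462 lb/h

CO2 enters only via S4 and leaves only via the purge: 1830×0.214 = 0.128×(CO2 in S7), and the membrane unit passes all CO2, so CO2 in S10 = CO2 in S7 = 3059.5 lb/h.
H2S in S10: m_A = 1830×0.786 + (1−0.128)·(1−0.592)·m_A, so m_A = 1438.4/0.6442 = 2232.7 lb/h.
S7 = (1−0.592)×2232.7 + 3059.5 = 3970.5 lb/h.
Recycle S1 = (1−0.128)×3970.5 = 3462.3 lb/h.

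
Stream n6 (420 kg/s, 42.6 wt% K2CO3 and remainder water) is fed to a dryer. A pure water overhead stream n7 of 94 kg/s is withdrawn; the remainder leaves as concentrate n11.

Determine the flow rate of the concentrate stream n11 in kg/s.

326 kg/s

Concentrate = 420 − 94 = 326 kg/s.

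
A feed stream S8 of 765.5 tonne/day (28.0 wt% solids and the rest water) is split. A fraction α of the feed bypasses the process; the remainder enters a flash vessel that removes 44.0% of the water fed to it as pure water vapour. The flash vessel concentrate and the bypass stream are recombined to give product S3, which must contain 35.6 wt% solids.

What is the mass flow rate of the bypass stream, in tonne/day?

All 765.5×0.280 = 214.34 tonne/day of solids reaches S3, so S3 = 214.34/0.356 = 602.08 tonne/day and vapour = 163.42 tonne/day.
The evaporator receives (1−α)·765.5 of feed at 0.720 water and removes 0.440 of that water:
0.440×0.720×(1−α)×765.5 = 163.42
(1−α) = 163.42/242.51 = 0.6739;  α = 0.3261.
Bypass flow = 0.3261×765.5 = 249.65 tonne/day.

249.6 tonne/day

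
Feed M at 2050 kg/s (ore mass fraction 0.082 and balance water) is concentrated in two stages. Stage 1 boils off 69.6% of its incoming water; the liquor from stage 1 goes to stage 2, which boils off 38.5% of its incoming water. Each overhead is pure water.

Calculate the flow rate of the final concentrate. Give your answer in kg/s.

water in feed = 2050×0.918 = 1881.9 kg/s.
After stage 1: water left = (1−0.696)×1881.9 = 572.1; stream total = 740.2 kg/s.
After stage 2: water left = (1−0.385)×572.1 = 351.84; final concentrate = 519.94 kg/s.

519.9 kg/s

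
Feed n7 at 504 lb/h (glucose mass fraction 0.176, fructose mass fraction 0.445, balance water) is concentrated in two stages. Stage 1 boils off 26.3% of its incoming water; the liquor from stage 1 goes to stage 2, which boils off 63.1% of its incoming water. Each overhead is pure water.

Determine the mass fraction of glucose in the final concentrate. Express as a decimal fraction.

water in feed = 504×0.379 = 191.02 lb/h.
After stage 1: water left = (1−0.263)×191.02 = 140.78; stream total = 453.76 lb/h.
After stage 2: water left = (1−0.631)×140.78 = 51.947; final concentrate = 364.93 lb/h.
glucose fraction = 88.704/364.93 = 0.243.

0.243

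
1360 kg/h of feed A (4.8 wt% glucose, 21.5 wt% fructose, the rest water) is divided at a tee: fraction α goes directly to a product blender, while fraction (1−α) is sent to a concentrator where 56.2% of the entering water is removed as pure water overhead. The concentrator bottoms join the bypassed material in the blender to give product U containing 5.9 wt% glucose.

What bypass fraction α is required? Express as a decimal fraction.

All 1360×0.048 = 65.28 kg/h of glucose reaches U, so U = 65.28/0.059 = 1106.4 kg/h and vapour = 253.56 kg/h.
The evaporator receives (1−α)·1360 of feed at 0.737 water and removes 0.562 of that water:
0.562×0.737×(1−α)×1360 = 253.56
(1−α) = 253.56/563.3 = 0.4501;  α = 0.5499.

0.550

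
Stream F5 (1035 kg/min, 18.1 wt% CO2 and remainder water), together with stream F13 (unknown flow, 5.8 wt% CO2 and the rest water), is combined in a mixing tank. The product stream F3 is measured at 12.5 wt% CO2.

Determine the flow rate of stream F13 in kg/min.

865.1 kg/min

Let F13 be the unknown flow. Total out = 1035 + F13.
CO2 balance: 187.34 + 0.058·F13 = 0.125·(1035 + F13)
(0.058 − 0.125)·F13 = 0.125×1035 − 187.34 = -57.96
F13 = -57.96 / -0.067 = 865.07 kg/min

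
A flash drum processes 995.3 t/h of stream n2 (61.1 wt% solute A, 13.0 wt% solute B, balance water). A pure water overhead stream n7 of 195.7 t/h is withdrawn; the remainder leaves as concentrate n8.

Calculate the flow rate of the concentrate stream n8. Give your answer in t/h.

799.6 t/h

Concentrate = 995.3 − 195.7 = 799.6 t/h.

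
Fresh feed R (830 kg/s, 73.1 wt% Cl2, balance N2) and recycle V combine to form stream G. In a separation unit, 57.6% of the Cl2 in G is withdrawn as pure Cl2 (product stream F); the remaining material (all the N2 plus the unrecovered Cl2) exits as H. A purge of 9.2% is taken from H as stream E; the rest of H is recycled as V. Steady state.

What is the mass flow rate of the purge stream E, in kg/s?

261.8 kg/s

N2 enters only via R and leaves only via the purge: 830×0.269 = 0.092×(N2 in H), and the separation unit passes all N2, so N2 in G = N2 in H = 2426.8 kg/s.
Cl2 in G: m_A = 830×0.731 + (1−0.092)·(1−0.576)·m_A, so m_A = 606.73/0.6150 = 986.54 kg/s.
H = (1−0.576)×986.54 + 2426.8 = 2845.1 kg/s.
Purge E = 0.092×2845.1 = 261.75 kg/s.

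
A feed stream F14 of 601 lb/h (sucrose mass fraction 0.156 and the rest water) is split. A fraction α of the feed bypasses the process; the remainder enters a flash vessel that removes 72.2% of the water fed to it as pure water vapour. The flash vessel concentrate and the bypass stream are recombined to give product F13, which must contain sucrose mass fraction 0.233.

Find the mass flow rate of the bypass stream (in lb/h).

275.1 lb/h

All 601×0.156 = 93.756 lb/h of sucrose reaches F13, so F13 = 93.756/0.233 = 402.39 lb/h and vapour = 198.61 lb/h.
The evaporator receives (1−α)·601 of feed at 0.844 water and removes 0.722 of that water:
0.722×0.844×(1−α)×601 = 198.61
(1−α) = 198.61/366.23 = 0.5423;  α = 0.4577.
Bypass flow = 0.4577×601 = 275.07 lb/h.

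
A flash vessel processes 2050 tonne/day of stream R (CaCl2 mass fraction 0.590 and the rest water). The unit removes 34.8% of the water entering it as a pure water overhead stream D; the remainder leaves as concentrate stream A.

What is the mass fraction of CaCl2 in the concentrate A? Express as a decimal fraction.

CaCl2 is not removed: 2050×0.590 = 1209.5 tonne/day of CaCl2 enters A.
water entering = 2050×0.410 = 840.5 tonne/day; overhead removed = 0.348×840.5 = 292.49 tonne/day.
Concentrate = 2050 − 292.49 = 1757.5 tonne/day.
Mass fraction = 1209.5/1757.5 = 0.688.

0.688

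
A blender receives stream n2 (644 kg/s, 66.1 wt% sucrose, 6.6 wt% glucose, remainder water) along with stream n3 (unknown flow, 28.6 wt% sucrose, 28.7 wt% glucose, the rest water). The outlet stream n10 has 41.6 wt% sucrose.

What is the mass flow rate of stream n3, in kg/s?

Let n3 be the unknown flow. Total out = 644 + n3.
sucrose balance: 425.68 + 0.286·n3 = 0.416·(644 + n3)
(0.286 − 0.416)·n3 = 0.416×644 − 425.68 = -157.78
n3 = -157.78 / -0.130 = 1213.7 kg/s

1214 kg/s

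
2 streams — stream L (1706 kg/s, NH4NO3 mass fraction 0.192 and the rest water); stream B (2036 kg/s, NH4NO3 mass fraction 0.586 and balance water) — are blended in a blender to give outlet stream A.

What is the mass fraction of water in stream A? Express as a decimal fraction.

0.594

Total flow out = 1706 + 2036 = 3742 kg/s.
water in = 1706×0.808 + 2036×0.414 = 2221.4 kg/s.
water mass fraction in A = 2221.4/3742 = 0.594.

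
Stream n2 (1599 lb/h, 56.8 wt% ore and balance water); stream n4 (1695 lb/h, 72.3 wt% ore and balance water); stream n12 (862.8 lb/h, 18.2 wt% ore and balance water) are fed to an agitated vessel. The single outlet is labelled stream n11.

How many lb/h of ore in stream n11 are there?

ore out = ore in = 1599×0.568 + 1695×0.723 + 862.8×0.182 = 2290.7 lb/h.

2291 lb/h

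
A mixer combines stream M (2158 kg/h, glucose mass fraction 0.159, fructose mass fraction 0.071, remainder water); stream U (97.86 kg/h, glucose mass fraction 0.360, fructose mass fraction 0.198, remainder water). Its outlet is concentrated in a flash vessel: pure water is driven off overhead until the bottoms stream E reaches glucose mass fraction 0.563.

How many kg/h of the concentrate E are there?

glucose entering = 2158×0.159 + 97.86×0.360 = 378.35 kg/h.
All glucose reports to E, so E = 378.35/0.563 = 672.03 kg/h.

672 kg/h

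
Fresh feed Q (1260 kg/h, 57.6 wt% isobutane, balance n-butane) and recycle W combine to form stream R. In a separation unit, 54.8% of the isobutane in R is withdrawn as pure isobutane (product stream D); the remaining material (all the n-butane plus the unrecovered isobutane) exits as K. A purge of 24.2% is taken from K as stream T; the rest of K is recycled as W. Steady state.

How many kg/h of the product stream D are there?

605 kg/h

isobutane in R: m_A = 1260×0.576 + (1−0.242)·(1−0.548)·m_A, so m_A = 725.76/0.6574 = 1104 kg/h.
Product D = 0.548×1104 = 605 kg/h.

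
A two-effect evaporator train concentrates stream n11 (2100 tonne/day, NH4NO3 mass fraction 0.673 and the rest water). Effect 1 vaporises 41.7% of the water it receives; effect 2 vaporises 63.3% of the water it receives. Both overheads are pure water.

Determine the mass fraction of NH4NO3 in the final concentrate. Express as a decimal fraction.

0.906

water in feed = 2100×0.327 = 686.7 tonne/day.
After stage 1: water left = (1−0.417)×686.7 = 400.35; stream total = 1813.6 tonne/day.
After stage 2: water left = (1−0.633)×400.35 = 146.93; final concentrate = 1560.2 tonne/day.
NH4NO3 fraction = 1413.3/1560.2 = 0.906.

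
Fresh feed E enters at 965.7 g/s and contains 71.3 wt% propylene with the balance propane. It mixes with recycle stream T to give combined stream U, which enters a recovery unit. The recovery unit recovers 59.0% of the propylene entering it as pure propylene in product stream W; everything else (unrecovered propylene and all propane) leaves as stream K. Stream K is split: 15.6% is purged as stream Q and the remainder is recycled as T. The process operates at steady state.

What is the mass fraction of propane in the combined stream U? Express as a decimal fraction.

0.628

propane enters only via E and leaves only via the purge: 965.7×0.287 = 0.156×(propane in K), and the recovery unit passes all propane, so propane in U = propane in K = 1776.6 g/s.
propylene in U: m_A = 965.7×0.713 + (1−0.156)·(1−0.590)·m_A, so m_A = 688.54/0.6540 = 1052.9 g/s.
U = 1052.9 + 1776.6 = 2829.5 g/s.
propane fraction in U = 1776.6/2829.5 = 0.628.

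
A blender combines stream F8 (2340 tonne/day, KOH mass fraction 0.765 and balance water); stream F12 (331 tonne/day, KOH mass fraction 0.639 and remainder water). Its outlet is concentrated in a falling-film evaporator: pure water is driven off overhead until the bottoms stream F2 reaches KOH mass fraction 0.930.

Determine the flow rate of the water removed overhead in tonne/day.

KOH entering = 2340×0.765 + 331×0.639 = 2001.6 tonne/day.
All KOH reports to F2, so F2 = 2001.6/0.930 = 2152.3 tonne/day.
Total feed = 2671 tonne/day; overhead = 2671 − 2152.3 = 518.73 tonne/day.

518.7 tonne/day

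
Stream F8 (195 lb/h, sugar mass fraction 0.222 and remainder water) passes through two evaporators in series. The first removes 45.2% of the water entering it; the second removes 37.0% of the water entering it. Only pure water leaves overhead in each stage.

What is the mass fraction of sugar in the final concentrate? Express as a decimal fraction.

water in feed = 195×0.778 = 151.71 lb/h.
After stage 1: water left = (1−0.452)×151.71 = 83.137; stream total = 126.43 lb/h.
After stage 2: water left = (1−0.370)×83.137 = 52.376; final concentrate = 95.666 lb/h.
sugar fraction = 43.29/95.666 = 0.453.

0.453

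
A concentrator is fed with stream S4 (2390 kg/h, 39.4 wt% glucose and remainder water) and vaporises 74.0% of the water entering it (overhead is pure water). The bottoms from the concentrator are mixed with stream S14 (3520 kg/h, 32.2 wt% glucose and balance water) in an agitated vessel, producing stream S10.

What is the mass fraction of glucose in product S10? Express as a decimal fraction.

0.429

Vapour removed = 0.740×0.606×2390 = 1071.8 kg/h; concentrate = 1318.2 kg/h.
glucose reaching the mixer = 941.66 (from concentrate) + 3520×0.322 = 2075.1 kg/h.
Product flow = 1318.2 + 3520 = 4838.2 kg/h; glucose fraction = 0.429.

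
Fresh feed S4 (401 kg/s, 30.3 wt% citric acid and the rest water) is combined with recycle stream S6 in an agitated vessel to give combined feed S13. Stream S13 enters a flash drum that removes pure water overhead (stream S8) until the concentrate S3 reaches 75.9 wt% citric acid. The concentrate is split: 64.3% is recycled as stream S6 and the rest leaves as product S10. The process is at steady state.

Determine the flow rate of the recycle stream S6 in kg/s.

288.3 kg/s

Overall citric acid balance (none leaves overhead): citric acid in fresh feed = citric acid in product, i.e. 401×0.303 = (1−0.643)·S3·0.759.
S3 = 121.5/(0.759×0.357) = 448.41 kg/s.
Recycle S6 = 0.643×448.41 = 288.33 kg/s.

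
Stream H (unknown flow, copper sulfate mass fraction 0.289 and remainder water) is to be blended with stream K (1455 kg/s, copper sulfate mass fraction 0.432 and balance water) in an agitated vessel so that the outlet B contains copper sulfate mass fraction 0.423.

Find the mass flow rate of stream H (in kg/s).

Let H be the unknown flow. Total out = 1455 + H.
copper sulfate balance: 628.56 + 0.289·H = 0.423·(1455 + H)
(0.289 − 0.423)·H = 0.423×1455 − 628.56 = -13.095
H = -13.095 / -0.134 = 97.724 kg/s

97.72 kg/s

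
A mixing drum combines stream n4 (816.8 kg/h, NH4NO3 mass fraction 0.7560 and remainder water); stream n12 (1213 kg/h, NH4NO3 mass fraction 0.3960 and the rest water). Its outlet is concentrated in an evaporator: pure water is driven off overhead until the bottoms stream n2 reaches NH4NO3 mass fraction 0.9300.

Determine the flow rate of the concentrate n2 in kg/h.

NH4NO3 entering = 816.8×0.756 + 1213×0.396 = 1097.8 kg/h.
All NH4NO3 reports to n2, so n2 = 1097.8/0.930 = 1180.5 kg/h.

1180 kg/h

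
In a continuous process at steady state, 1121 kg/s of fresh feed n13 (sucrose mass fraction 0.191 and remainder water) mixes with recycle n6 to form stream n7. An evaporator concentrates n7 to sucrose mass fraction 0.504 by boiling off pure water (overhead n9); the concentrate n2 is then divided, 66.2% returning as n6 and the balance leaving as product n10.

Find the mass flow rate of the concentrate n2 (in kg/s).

1257 kg/s

Overall sucrose balance (none leaves overhead): sucrose in fresh feed = sucrose in product, i.e. 1121×0.191 = (1−0.662)·n2·0.504.
n2 = 214.11/(0.504×0.338) = 1256.9 kg/s.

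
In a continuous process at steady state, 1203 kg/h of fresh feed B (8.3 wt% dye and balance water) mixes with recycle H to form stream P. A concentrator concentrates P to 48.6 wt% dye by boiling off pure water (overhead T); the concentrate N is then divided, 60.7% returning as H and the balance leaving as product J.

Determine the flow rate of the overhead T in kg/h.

Overall dye balance (none leaves overhead): dye in fresh feed = dye in product, i.e. 1203×0.083 = (1−0.607)·N·0.486.
N = 99.849/(0.486×0.393) = 522.78 kg/h.
Recycle H = 0.607×522.78 = 317.32 kg/h.
Combined feed P = 1203 + 317.32 = 1520.3 kg/h.
Overhead T = P − N = 1520.3 − 522.78 = 997.55 kg/h.

997.5 kg/h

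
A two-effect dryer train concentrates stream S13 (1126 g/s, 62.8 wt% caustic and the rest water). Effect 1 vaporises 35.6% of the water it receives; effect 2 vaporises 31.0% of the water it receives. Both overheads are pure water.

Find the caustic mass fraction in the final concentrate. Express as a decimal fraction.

0.792

water in feed = 1126×0.372 = 418.87 g/s.
After stage 1: water left = (1−0.356)×418.87 = 269.75; stream total = 976.88 g/s.
After stage 2: water left = (1−0.310)×269.75 = 186.13; final concentrate = 893.26 g/s.
caustic fraction = 707.13/893.26 = 0.792.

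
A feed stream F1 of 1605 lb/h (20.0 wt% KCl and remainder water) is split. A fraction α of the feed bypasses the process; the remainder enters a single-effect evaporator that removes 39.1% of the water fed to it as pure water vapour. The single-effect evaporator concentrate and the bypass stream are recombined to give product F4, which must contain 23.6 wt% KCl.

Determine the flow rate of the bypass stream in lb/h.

822.3 lb/h

All 1605×0.200 = 321 lb/h of KCl reaches F4, so F4 = 321/0.236 = 1360.2 lb/h and vapour = 244.83 lb/h.
The evaporator receives (1−α)·1605 of feed at 0.800 water and removes 0.391 of that water:
0.391×0.800×(1−α)×1605 = 244.83
(1−α) = 244.83/502.04 = 0.4877;  α = 0.5123.
Bypass flow = 0.5123×1605 = 822.29 lb/h.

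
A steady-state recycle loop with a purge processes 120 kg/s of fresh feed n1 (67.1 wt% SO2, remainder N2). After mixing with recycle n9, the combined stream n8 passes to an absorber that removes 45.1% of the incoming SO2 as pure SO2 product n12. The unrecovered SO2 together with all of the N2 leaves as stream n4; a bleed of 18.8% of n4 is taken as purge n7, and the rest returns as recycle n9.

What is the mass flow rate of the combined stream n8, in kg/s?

355.3 kg/s

N2 enters only via n1 and leaves only via the purge: 120×0.329 = 0.188×(N2 in n4), and the absorber passes all N2, so N2 in n8 = N2 in n4 = 210 kg/s.
SO2 in n8: m_A = 120×0.671 + (1−0.188)·(1−0.451)·m_A, so m_A = 80.52/0.5542 = 145.29 kg/s.
n8 = 145.29 + 210 = 355.29 kg/s.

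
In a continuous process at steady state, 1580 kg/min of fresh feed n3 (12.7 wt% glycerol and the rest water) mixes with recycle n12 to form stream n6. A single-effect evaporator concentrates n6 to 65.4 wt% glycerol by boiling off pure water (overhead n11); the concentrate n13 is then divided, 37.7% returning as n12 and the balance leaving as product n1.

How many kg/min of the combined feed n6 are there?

1766 kg/min

Overall glycerol balance (none leaves overhead): glycerol in fresh feed = glycerol in product, i.e. 1580×0.127 = (1−0.377)·n13·0.654.
n13 = 200.66/(0.654×0.623) = 492.49 kg/min.
Recycle n12 = 0.377×492.49 = 185.67 kg/min.
Combined feed n6 = 1580 + 185.67 = 1765.7 kg/min.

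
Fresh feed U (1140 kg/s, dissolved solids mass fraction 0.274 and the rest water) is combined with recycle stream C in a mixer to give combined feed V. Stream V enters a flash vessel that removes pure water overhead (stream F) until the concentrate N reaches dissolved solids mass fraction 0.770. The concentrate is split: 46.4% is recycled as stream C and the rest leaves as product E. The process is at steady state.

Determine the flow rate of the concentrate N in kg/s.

756.8 kg/s

Overall dissolved solids balance (none leaves overhead): dissolved solids in fresh feed = dissolved solids in product, i.e. 1140×0.274 = (1−0.464)·N·0.770.
N = 312.36/(0.770×0.536) = 756.83 kg/s.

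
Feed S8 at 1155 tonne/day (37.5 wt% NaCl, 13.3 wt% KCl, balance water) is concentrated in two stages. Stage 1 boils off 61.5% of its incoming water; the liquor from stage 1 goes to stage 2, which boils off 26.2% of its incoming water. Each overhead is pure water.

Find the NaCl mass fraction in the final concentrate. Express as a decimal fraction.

water in feed = 1155×0.492 = 568.26 tonne/day.
After stage 1: water left = (1−0.615)×568.26 = 218.78; stream total = 805.52 tonne/day.
After stage 2: water left = (1−0.262)×218.78 = 161.46; final concentrate = 748.2 tonne/day.
NaCl fraction = 433.12/748.2 = 0.579.

0.579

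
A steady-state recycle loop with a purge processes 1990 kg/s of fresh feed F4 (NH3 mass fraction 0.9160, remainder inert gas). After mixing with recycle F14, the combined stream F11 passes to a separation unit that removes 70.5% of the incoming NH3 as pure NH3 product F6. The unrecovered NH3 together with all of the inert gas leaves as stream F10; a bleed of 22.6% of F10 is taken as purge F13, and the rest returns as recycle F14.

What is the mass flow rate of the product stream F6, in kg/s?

NH3 in F11: m_A = 1990×0.916 + (1−0.226)·(1−0.705)·m_A, so m_A = 1822.8/0.7717 = 2362.2 kg/s.
Product F6 = 0.705×2362.2 = 1665.4 kg/s.

1665 kg/s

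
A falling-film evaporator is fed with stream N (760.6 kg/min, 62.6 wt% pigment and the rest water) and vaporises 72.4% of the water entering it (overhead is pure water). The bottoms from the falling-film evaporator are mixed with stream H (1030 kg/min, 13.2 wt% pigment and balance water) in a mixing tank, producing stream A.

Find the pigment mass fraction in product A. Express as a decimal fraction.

0.386

Vapour removed = 0.724×0.374×760.6 = 205.95 kg/min; concentrate = 554.65 kg/min.
pigment reaching the mixer = 476.14 (from concentrate) + 1030×0.132 = 612.1 kg/min.
Product flow = 554.65 + 1030 = 1584.6 kg/min; pigment fraction = 0.386.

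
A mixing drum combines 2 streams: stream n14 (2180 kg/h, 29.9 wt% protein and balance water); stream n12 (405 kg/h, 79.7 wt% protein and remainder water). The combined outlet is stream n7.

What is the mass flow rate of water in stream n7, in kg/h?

water out = water in = 2180×0.701 + 405×0.203 = 1610.4 kg/h.

1610 kg/h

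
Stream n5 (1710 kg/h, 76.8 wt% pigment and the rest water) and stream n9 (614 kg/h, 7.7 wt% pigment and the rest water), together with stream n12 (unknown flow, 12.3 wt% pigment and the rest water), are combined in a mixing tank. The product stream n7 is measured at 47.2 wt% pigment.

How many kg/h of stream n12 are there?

Let n12 be the unknown flow. Total out = 2324 + n12.
pigment balance: 1360.6 + 0.123·n12 = 0.472·(2324 + n12)
(0.123 − 0.472)·n12 = 0.472×2324 − 1360.6 = -263.63
n12 = -263.63 / -0.349 = 755.39 kg/h

755.4 kg/h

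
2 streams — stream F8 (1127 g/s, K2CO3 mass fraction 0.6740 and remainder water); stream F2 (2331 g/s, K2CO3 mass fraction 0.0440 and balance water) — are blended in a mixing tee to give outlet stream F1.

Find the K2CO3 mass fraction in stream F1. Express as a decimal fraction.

0.2493

Total flow out = 1127 + 2331 = 3458 g/s.
K2CO3 in = 1127×0.674 + 2331×0.044 = 862.16 g/s.
K2CO3 mass fraction in F1 = 862.16/3458 = 0.2493.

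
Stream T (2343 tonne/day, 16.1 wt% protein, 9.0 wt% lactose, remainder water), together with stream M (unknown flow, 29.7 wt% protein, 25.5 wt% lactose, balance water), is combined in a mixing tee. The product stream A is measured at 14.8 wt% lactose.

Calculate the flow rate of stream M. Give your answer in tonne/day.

Let M be the unknown flow. Total out = 2343 + M.
lactose balance: 210.87 + 0.255·M = 0.148·(2343 + M)
(0.255 − 0.148)·M = 0.148×2343 − 210.87 = 135.89
M = 135.89 / 0.107 = 1270 tonne/day

1270 tonne/day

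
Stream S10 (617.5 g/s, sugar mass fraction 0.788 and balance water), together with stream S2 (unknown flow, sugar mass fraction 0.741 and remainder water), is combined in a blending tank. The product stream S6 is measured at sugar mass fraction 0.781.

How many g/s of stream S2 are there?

108.1 g/s

Let S2 be the unknown flow. Total out = 617.5 + S2.
sugar balance: 486.59 + 0.741·S2 = 0.781·(617.5 + S2)
(0.741 − 0.781)·S2 = 0.781×617.5 − 486.59 = -4.3225
S2 = -4.3225 / -0.040 = 108.06 g/s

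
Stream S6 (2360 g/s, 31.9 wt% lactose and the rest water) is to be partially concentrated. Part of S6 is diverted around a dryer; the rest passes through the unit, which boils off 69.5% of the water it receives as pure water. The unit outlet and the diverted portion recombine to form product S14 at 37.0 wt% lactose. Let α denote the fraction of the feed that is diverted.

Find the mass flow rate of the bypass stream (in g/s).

1673 g/s

All 2360×0.319 = 752.84 g/s of lactose reaches S14, so S14 = 752.84/0.370 = 2034.7 g/s and vapour = 325.3 g/s.
The evaporator receives (1−α)·2360 of feed at 0.681 water and removes 0.695 of that water:
0.695×0.681×(1−α)×2360 = 325.3
(1−α) = 325.3/1117 = 0.2912;  α = 0.7088.
Bypass flow = 0.7088×2360 = 1672.7 g/s.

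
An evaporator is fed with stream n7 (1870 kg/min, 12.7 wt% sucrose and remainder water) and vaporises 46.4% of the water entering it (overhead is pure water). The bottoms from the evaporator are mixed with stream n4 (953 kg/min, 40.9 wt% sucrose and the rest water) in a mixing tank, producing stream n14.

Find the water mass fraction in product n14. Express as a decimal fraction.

0.696

Vapour removed = 0.464×0.873×1870 = 757.48 kg/min; concentrate = 1112.5 kg/min.
water reaching the mixer = 875.03 (from concentrate) + 953×0.591 = 1438.2 kg/min.
Product flow = 1112.5 + 953 = 2065.5 kg/min; water fraction = 0.696.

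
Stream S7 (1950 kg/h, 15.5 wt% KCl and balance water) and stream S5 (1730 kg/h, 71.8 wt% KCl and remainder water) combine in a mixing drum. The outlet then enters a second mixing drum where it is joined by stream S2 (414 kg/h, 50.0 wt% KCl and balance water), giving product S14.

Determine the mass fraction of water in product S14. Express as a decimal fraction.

Overall, product flow = 4094 kg/h.
water in = 1950×0.845 + 1730×0.282 + 414×0.500 = 2342.6 kg/h.
water fraction in S14 = 0.572.

0.572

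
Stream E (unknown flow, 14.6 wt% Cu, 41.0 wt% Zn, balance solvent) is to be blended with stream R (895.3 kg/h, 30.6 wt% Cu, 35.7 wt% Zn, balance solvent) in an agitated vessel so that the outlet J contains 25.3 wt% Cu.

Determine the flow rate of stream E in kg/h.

443.5 kg/h

Let E be the unknown flow. Total out = 895.3 + E.
Cu balance: 273.96 + 0.146·E = 0.253·(895.3 + E)
(0.146 − 0.253)·E = 0.253×895.3 − 273.96 = -47.451
E = -47.451 / -0.107 = 443.47 kg/h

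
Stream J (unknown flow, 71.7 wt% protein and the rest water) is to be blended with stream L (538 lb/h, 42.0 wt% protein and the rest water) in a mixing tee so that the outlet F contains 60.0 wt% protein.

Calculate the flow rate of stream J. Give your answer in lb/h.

827.7 lb/h

Let J be the unknown flow. Total out = 538 + J.
protein balance: 225.96 + 0.717·J = 0.600·(538 + J)
(0.717 − 0.600)·J = 0.600×538 − 225.96 = 96.84
J = 96.84 / 0.117 = 827.69 lb/h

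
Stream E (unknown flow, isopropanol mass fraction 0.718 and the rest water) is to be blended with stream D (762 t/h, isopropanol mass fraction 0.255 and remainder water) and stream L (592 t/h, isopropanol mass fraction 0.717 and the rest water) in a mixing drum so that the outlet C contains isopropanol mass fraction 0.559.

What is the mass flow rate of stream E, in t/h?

868.6 t/h

Let E be the unknown flow. Total out = 1354 + E.
isopropanol balance: 618.77 + 0.718·E = 0.559·(1354 + E)
(0.718 − 0.559)·E = 0.559×1354 − 618.77 = 138.11
E = 138.11 / 0.159 = 868.63 t/h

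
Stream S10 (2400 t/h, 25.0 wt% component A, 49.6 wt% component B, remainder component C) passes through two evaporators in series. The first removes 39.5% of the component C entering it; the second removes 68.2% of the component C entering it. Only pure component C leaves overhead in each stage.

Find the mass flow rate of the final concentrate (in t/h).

component C in feed = 2400×0.254 = 609.6 t/h.
After stage 1: component C left = (1−0.395)×609.6 = 368.81; stream total = 2159.2 t/h.
After stage 2: component C left = (1−0.682)×368.81 = 117.28; final concentrate = 1907.7 t/h.

1908 t/h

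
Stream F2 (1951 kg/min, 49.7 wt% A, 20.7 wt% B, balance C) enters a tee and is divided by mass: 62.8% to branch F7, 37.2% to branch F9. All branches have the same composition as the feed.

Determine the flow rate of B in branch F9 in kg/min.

150.2 kg/min

Branch F9 total = 0.372×1951 = 725.77 kg/min.
B in F9 = 0.207×725.77 = 150.23 kg/min.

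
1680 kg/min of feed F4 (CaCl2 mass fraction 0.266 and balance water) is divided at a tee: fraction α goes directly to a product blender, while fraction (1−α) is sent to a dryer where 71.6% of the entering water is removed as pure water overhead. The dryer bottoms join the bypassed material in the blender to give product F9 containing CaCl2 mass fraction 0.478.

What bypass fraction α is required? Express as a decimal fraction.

All 1680×0.266 = 446.88 kg/min of CaCl2 reaches F9, so F9 = 446.88/0.478 = 934.9 kg/min and vapour = 745.1 kg/min.
The evaporator receives (1−α)·1680 of feed at 0.734 water and removes 0.716 of that water:
0.716×0.734×(1−α)×1680 = 745.1
(1−α) = 745.1/882.91 = 0.8439;  α = 0.1561.

0.156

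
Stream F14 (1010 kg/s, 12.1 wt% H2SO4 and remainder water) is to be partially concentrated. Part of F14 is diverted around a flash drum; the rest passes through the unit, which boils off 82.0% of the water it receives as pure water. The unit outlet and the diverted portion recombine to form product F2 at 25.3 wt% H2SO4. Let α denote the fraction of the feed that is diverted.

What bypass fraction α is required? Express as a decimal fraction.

0.276

All 1010×0.121 = 122.21 kg/s of H2SO4 reaches F2, so F2 = 122.21/0.253 = 483.04 kg/s and vapour = 526.96 kg/s.
The evaporator receives (1−α)·1010 of feed at 0.879 water and removes 0.820 of that water:
0.820×0.879×(1−α)×1010 = 526.96
(1−α) = 526.96/727.99 = 0.7239;  α = 0.2761.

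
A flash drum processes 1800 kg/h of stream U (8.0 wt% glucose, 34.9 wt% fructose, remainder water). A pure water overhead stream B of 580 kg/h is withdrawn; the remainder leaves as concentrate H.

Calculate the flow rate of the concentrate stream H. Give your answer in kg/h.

Concentrate = 1800 − 580 = 1220 kg/h.

1220 kg/h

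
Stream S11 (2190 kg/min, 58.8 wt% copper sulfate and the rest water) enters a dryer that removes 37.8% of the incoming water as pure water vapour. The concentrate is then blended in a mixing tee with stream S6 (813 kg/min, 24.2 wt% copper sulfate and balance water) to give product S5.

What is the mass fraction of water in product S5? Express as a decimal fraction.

0.442

Vapour removed = 0.378×0.412×2190 = 341.06 kg/min; concentrate = 1848.9 kg/min.
water reaching the mixer = 561.22 (from concentrate) + 813×0.758 = 1177.5 kg/min.
Product flow = 1848.9 + 813 = 2661.9 kg/min; water fraction = 0.442.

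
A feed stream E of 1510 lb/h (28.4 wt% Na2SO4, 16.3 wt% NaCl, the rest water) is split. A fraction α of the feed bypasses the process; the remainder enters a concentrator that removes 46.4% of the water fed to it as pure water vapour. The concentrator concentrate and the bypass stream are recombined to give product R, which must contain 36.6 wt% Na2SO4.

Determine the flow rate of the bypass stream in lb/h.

191.5 lb/h

All 1510×0.284 = 428.84 lb/h of Na2SO4 reaches R, so R = 428.84/0.366 = 1171.7 lb/h and vapour = 338.31 lb/h.
The evaporator receives (1−α)·1510 of feed at 0.553 water and removes 0.464 of that water:
0.464×0.553×(1−α)×1510 = 338.31
(1−α) = 338.31/387.45 = 0.8732;  α = 0.1268.
Bypass flow = 0.1268×1510 = 191.54 lb/h.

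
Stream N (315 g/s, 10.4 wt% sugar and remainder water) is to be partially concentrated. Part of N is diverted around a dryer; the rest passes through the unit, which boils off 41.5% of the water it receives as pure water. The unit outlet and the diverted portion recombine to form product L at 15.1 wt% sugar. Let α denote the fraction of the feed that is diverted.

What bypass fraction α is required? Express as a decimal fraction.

0.163

All 315×0.104 = 32.76 g/s of sugar reaches L, so L = 32.76/0.151 = 216.95 g/s and vapour = 98.046 g/s.
The evaporator receives (1−α)·315 of feed at 0.896 water and removes 0.415 of that water:
0.415×0.896×(1−α)×315 = 98.046
(1−α) = 98.046/117.13 = 0.8371;  α = 0.1629.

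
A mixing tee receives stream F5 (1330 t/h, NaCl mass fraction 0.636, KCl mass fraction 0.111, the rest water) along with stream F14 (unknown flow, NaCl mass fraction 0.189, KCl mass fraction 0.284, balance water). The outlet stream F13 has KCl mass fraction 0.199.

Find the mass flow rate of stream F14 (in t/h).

1377 t/h

Let F14 be the unknown flow. Total out = 1330 + F14.
KCl balance: 147.63 + 0.284·F14 = 0.199·(1330 + F14)
(0.284 − 0.199)·F14 = 0.199×1330 − 147.63 = 117.04
F14 = 117.04 / 0.085 = 1376.9 t/h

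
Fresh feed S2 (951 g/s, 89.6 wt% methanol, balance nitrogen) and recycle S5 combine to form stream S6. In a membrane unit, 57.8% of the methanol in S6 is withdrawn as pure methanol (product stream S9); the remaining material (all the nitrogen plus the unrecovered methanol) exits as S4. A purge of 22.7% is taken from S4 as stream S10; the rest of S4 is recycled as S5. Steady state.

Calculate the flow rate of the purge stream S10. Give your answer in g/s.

nitrogen enters only via S2 and leaves only via the purge: 951×0.104 = 0.227×(nitrogen in S4), and the membrane unit passes all nitrogen, so nitrogen in S6 = nitrogen in S4 = 435.7 g/s.
methanol in S6: m_A = 951×0.896 + (1−0.227)·(1−0.578)·m_A, so m_A = 852.1/0.6738 = 1264.6 g/s.
S4 = (1−0.578)×1264.6 + 435.7 = 969.37 g/s.
Purge S10 = 0.227×969.37 = 220.05 g/s.

220 g/s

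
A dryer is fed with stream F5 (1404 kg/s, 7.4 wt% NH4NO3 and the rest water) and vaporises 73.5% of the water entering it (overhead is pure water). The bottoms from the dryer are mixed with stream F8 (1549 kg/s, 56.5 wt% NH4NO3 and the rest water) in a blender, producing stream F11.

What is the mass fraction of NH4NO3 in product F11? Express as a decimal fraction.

Vapour removed = 0.735×0.926×1404 = 955.58 kg/s; concentrate = 448.42 kg/s.
NH4NO3 reaching the mixer = 103.9 (from concentrate) + 1549×0.565 = 979.08 kg/s.
Product flow = 448.42 + 1549 = 1997.4 kg/s; NH4NO3 fraction = 0.4902.

0.4902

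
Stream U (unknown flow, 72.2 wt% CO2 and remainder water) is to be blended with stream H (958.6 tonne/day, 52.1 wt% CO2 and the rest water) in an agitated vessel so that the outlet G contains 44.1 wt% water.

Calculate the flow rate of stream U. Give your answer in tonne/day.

223.5 tonne/day

Let U be the unknown flow. Total out = 958.6 + U.
water balance: 459.17 + 0.278·U = 0.441·(958.6 + U)
(0.278 − 0.441)·U = 0.441×958.6 − 459.17 = -36.427
U = -36.427 / -0.163 = 223.48 tonne/day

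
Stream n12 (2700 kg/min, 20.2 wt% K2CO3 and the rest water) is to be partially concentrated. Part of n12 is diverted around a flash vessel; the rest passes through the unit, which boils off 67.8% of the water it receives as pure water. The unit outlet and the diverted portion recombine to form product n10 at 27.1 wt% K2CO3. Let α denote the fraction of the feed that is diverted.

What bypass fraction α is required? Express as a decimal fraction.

0.529

All 2700×0.202 = 545.4 kg/min of K2CO3 reaches n10, so n10 = 545.4/0.271 = 2012.5 kg/min and vapour = 687.45 kg/min.
The evaporator receives (1−α)·2700 of feed at 0.798 water and removes 0.678 of that water:
0.678×0.798×(1−α)×2700 = 687.45
(1−α) = 687.45/1460.8 = 0.4706;  α = 0.5294.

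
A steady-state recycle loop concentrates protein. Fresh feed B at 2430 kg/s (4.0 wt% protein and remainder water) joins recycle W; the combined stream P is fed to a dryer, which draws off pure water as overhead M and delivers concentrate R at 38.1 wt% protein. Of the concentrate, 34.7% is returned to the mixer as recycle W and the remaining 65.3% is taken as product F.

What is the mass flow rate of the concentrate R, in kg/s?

Overall protein balance (none leaves overhead): protein in fresh feed = protein in product, i.e. 2430×0.040 = (1−0.347)·R·0.381.
R = 97.2/(0.381×0.653) = 390.69 kg/s.

390.7 kg/s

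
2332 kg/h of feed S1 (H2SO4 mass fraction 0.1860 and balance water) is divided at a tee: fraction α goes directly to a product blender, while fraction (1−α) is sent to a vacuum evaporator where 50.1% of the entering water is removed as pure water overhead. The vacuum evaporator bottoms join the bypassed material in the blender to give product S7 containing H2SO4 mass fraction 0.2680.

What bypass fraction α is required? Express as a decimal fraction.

0.250

All 2332×0.186 = 433.75 kg/h of H2SO4 reaches S7, so S7 = 433.75/0.268 = 1618.5 kg/h and vapour = 713.52 kg/h.
The evaporator receives (1−α)·2332 of feed at 0.814 water and removes 0.501 of that water:
0.501×0.814×(1−α)×2332 = 713.52
(1−α) = 713.52/951.02 = 0.7503;  α = 0.2497.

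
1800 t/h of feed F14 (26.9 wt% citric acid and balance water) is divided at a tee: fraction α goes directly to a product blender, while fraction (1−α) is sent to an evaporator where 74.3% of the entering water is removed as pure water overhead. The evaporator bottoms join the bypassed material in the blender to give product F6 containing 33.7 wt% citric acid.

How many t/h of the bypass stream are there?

1131 t/h

All 1800×0.269 = 484.2 t/h of citric acid reaches F6, so F6 = 484.2/0.337 = 1436.8 t/h and vapour = 363.2 t/h.
The evaporator receives (1−α)·1800 of feed at 0.731 water and removes 0.743 of that water:
0.743×0.731×(1−α)×1800 = 363.2
(1−α) = 363.2/977.64 = 0.3715;  α = 0.6285.
Bypass flow = 0.6285×1800 = 1131.3 t/h.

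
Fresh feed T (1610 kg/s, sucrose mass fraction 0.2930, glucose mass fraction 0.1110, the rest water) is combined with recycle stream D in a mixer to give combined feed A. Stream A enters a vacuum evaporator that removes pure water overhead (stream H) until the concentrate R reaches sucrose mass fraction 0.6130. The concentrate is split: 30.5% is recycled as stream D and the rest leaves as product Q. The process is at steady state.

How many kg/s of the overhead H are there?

Overall sucrose balance (none leaves overhead): sucrose in fresh feed = sucrose in product, i.e. 1610×0.293 = (1−0.305)·R·0.613.
R = 471.73/(0.613×0.695) = 1107.3 kg/s.
Recycle D = 0.305×1107.3 = 337.71 kg/s.
Combined feed A = 1610 + 337.71 = 1947.7 kg/s.
Overhead H = A − R = 1947.7 − 1107.3 = 840.46 kg/s.

840.5 kg/s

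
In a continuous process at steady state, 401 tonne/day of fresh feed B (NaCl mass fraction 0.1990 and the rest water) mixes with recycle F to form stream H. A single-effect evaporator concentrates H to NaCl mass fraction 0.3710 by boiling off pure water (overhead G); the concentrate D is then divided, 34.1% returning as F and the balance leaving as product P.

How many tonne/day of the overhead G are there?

185.9 tonne/day

Overall NaCl balance (none leaves overhead): NaCl in fresh feed = NaCl in product, i.e. 401×0.199 = (1−0.341)·D·0.371.
D = 79.799/(0.371×0.659) = 326.39 tonne/day.
Recycle F = 0.341×326.39 = 111.3 tonne/day.
Combined feed H = 401 + 111.3 = 512.3 tonne/day.
Overhead G = H − D = 512.3 − 326.39 = 185.91 tonne/day.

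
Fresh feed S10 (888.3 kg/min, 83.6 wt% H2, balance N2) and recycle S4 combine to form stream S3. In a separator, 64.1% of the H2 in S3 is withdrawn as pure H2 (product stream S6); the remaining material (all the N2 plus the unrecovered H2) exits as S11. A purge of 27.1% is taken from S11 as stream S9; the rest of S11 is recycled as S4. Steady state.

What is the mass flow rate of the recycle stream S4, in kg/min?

N2 enters only via S10 and leaves only via the purge: 888.3×0.164 = 0.271×(N2 in S11), and the separator passes all N2, so N2 in S3 = N2 in S11 = 537.57 kg/min.
H2 in S3: m_A = 888.3×0.836 + (1−0.271)·(1−0.641)·m_A, so m_A = 742.62/0.7383 = 1005.9 kg/min.
S11 = (1−0.641)×1005.9 + 537.57 = 898.67 kg/min.
Recycle S4 = (1−0.271)×898.67 = 655.13 kg/min.

655.1 kg/min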